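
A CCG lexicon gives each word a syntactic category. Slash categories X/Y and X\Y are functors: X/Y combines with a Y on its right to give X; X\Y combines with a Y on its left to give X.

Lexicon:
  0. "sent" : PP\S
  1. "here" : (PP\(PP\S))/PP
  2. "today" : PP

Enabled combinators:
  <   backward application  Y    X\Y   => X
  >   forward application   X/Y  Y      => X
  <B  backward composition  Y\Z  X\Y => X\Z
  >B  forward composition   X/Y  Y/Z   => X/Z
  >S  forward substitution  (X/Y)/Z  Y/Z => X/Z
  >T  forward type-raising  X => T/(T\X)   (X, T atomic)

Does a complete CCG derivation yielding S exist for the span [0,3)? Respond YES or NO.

PP\S (PP\(PP\S))/PP PP
CKY chart[0,3] = {N/(N\PP), NP/(NP\PP), PP, PP/(PP\PP), S/(S\PP)}; S ∉ chart

NO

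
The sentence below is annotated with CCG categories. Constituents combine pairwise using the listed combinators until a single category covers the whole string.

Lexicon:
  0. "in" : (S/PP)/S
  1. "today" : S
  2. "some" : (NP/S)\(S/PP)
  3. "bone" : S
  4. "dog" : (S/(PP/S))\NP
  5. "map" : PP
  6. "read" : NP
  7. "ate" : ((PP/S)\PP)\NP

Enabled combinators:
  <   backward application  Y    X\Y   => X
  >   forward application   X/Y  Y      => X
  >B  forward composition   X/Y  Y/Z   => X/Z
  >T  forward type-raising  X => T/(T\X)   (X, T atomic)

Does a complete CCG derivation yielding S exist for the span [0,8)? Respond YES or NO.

[0,8] S   >
  [0,5] S/(PP/S)   <
    [0,4] NP   >
      [0,3] NP/S   <
        [0,2] S/PP   >
          [0,1] "in" : (S/PP)/S
          [1,2] "today" : S
        [2,3] "some" : (NP/S)\(S/PP)
      [3,4] "bone" : S
    [4,5] "dog" : (S/(PP/S))\NP
  [5,8] PP/S   <
    [5,6] "map" : PP
    [6,8] (PP/S)\PP   <
      [6,7] "read" : NP
      [7,8] "ate" : ((PP/S)\PP)\NP

YES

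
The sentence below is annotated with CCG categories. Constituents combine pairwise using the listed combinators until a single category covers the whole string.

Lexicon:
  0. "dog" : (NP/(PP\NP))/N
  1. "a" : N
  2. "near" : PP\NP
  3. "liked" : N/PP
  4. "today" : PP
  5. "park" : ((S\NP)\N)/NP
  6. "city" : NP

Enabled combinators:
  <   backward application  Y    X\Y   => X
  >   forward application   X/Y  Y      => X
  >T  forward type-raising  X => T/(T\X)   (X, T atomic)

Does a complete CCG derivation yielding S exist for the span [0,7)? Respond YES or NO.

YES

[0,7] S   <
  [0,3] NP   >
    [0,2] NP/(PP\NP)   >
      [0,1] "dog" : (NP/(PP\NP))/N
      [1,2] "a" : N
    [2,3] "near" : PP\NP
  [3,7] S\NP   <
    [3,5] N   >
      [3,4] "liked" : N/PP
      [4,5] "today" : PP
    [5,7] (S\NP)\N   >
      [5,6] "park" : ((S\NP)\N)/NP
      [6,7] "city" : NP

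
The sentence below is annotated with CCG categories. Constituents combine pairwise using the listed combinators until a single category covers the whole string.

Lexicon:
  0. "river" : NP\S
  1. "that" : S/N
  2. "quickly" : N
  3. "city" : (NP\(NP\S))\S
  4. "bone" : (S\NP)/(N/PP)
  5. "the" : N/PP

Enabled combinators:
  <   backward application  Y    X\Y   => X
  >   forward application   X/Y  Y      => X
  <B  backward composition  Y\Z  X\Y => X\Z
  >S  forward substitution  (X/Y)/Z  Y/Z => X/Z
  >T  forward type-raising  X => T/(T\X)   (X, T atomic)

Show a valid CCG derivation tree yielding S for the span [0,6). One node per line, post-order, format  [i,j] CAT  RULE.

[0,6] S   <
  [0,4] NP   <
    [0,1] "river" : NP\S
    [1,4] NP\(NP\S)   <
      [1,3] S   >
        [1,2] "that" : S/N
        [2,3] "quickly" : N
      [3,4] "city" : (NP\(NP\S))\S
  [4,6] S\NP   >
    [4,5] "bone" : (S\NP)/(N/PP)
    [5,6] "the" : N/PP

[0,1] NP\S  lex  "river"
[1,2] S/N  lex  "that"
[2,3] N  lex  "quickly"
[1,3] S  >  k=2
[3,4] (NP\(NP\S))\S  lex  "city"
[1,4] NP\(NP\S)  <  k=3
[0,4] NP  <  k=1
[4,5] (S\NP)/(N/PP)  lex  "bone"
[5,6] N/PP  lex  "the"
[4,6] S\NP  >  k=5
[0,6] S  <  k=4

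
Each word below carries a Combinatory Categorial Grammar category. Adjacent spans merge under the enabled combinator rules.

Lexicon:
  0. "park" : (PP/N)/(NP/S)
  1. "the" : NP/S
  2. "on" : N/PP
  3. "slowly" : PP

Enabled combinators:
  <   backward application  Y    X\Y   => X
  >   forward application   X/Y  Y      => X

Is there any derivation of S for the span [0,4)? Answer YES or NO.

NO

(PP/N)/(NP/S) NP/S N/PP PP
CKY chart[0,4] = {PP}; S ∉ chart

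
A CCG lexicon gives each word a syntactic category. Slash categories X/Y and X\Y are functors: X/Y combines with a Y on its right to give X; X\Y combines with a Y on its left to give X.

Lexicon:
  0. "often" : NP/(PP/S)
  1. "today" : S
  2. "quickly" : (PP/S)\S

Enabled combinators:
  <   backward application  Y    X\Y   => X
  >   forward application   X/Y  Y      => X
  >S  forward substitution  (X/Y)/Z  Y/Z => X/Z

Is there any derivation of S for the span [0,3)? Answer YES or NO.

NP/(PP/S) S (PP/S)\S
CKY chart[0,3] = {NP}; S ∉ chart

NO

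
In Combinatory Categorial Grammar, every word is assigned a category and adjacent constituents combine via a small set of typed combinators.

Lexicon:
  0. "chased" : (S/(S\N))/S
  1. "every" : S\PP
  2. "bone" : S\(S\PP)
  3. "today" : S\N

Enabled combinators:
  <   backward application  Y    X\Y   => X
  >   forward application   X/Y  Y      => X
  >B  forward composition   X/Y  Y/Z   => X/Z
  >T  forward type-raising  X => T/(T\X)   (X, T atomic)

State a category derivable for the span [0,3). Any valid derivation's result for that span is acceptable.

S/(S\N)

[0,4] S   >
  [0,3] S/(S\N)   >
    [0,1] "chased" : (S/(S\N))/S
    [1,3] S   <
      [1,2] "every" : S\PP
      [2,3] "bone" : S\(S\PP)
  [3,4] "today" : S\N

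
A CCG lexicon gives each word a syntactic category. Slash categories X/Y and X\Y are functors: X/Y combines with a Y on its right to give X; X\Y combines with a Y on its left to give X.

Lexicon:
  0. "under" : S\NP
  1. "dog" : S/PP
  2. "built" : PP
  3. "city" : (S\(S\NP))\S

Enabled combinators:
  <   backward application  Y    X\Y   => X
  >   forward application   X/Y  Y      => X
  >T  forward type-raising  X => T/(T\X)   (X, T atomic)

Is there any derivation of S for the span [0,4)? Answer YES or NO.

[0,4] S   <
  [0,1] "under" : S\NP
  [1,4] S\(S\NP)   <
    [1,3] S   >
      [1,2] "dog" : S/PP
      [2,3] "built" : PP
    [3,4] "city" : (S\(S\NP))\S

YES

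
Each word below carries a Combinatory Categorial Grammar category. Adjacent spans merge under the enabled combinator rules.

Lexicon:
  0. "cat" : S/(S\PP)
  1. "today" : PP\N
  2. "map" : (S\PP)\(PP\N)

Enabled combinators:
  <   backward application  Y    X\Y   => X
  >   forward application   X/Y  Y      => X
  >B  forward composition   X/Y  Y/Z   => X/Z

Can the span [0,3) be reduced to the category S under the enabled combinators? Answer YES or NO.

YES

[0,3] S   >
  [0,1] "cat" : S/(S\PP)
  [1,3] S\PP   <
    [1,2] "today" : PP\N
    [2,3] "map" : (S\PP)\(PP\N)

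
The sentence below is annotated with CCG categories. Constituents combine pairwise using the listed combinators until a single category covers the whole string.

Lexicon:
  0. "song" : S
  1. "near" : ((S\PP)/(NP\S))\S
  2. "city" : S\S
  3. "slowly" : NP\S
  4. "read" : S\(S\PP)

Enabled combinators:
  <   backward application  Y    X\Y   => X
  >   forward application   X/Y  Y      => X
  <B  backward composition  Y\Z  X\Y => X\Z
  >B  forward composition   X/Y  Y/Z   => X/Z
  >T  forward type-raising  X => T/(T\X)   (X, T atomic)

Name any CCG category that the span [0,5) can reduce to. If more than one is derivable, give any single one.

[0,5] S   <
  [0,4] S\PP   >
    [0,2] (S\PP)/(NP\S)   <
      [0,1] "song" : S
      [1,2] "near" : ((S\PP)/(NP\S))\S
    [2,4] NP\S   <B
      [2,3] "city" : S\S
      [3,4] "slowly" : NP\S
  [4,5] "read" : S\(S\PP)

S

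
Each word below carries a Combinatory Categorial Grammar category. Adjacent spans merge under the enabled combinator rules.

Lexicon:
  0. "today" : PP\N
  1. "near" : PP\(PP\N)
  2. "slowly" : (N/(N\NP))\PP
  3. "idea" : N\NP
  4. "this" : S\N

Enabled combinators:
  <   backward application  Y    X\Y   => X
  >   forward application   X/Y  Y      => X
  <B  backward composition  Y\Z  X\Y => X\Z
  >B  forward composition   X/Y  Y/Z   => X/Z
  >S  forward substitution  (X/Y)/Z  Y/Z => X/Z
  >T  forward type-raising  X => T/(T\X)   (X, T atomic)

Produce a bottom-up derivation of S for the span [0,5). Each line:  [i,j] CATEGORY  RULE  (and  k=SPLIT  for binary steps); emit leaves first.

[0,1] PP\N  lex  "today"
[1,2] PP\(PP\N)  lex  "near"
[0,2] PP  <  k=1
[2,3] (N/(N\NP))\PP  lex  "slowly"
[0,3] N/(N\NP)  <  k=2
[3,4] N\NP  lex  "idea"
[0,4] N  >  k=3
[4,5] S\N  lex  "this"
[0,5] S  <  k=4

[0,5] S   <
  [0,4] N   >
    [0,3] N/(N\NP)   <
      [0,2] PP   <
        [0,1] "today" : PP\N
        [1,2] "near" : PP\(PP\N)
      [2,3] "slowly" : (N/(N\NP))\PP
    [3,4] "idea" : N\NP
  [4,5] "this" : S\N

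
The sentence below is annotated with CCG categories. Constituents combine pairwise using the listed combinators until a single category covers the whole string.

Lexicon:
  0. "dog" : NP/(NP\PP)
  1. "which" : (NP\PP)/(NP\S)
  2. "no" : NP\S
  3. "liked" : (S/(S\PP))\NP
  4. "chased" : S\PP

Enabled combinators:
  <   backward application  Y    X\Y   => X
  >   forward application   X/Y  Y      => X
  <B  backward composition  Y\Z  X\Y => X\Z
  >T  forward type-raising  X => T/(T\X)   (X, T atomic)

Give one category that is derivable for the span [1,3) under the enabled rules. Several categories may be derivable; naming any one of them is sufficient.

NP\PP

[0,5] S   >
  [0,4] S/(S\PP)   <
    [0,3] NP   >
      [0,1] "dog" : NP/(NP\PP)
      [1,3] NP\PP   >
        [1,2] "which" : (NP\PP)/(NP\S)
        [2,3] "no" : NP\S
    [3,4] "liked" : (S/(S\PP))\NP
  [4,5] "chased" : S\PP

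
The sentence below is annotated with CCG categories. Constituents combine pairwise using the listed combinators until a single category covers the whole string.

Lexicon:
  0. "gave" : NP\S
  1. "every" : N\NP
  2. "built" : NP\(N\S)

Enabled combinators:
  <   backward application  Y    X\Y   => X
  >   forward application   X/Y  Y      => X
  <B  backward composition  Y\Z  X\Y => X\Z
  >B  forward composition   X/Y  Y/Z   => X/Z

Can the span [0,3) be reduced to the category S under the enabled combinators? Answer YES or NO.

NP\S N\NP NP\(N\S)
CKY chart[0,3] = {NP}; S ∉ chart

NO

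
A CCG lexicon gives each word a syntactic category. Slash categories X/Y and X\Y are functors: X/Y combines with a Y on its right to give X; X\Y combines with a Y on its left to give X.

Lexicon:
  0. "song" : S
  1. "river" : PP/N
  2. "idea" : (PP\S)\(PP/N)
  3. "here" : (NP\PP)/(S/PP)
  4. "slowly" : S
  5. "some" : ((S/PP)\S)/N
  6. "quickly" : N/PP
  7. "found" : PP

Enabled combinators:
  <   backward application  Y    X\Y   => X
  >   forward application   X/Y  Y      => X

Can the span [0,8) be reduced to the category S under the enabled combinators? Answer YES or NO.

S PP/N (PP\S)\(PP/N) (NP\PP)/(S/PP) S ((S/PP)\S)/N N/PP PP
CKY chart[0,8] = {NP}; S ∉ chart

NO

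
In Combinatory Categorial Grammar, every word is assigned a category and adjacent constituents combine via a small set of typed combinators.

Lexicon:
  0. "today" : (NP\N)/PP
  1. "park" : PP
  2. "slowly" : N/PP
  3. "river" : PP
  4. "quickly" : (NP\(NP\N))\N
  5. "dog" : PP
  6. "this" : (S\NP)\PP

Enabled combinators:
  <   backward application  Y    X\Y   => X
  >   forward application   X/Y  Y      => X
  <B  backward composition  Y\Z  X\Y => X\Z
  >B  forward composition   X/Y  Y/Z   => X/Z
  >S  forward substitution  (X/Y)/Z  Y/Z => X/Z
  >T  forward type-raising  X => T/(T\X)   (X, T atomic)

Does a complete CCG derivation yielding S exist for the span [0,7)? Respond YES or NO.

YES

[0,7] S   <
  [0,5] NP   <
    [0,2] NP\N   >
      [0,1] "today" : (NP\N)/PP
      [1,2] "park" : PP
    [2,5] NP\(NP\N)   <
      [2,4] N   >
        [2,3] "slowly" : N/PP
        [3,4] "river" : PP
      [4,5] "quickly" : (NP\(NP\N))\N
  [5,7] S\NP   <
    [5,6] "dog" : PP
    [6,7] "this" : (S\NP)\PP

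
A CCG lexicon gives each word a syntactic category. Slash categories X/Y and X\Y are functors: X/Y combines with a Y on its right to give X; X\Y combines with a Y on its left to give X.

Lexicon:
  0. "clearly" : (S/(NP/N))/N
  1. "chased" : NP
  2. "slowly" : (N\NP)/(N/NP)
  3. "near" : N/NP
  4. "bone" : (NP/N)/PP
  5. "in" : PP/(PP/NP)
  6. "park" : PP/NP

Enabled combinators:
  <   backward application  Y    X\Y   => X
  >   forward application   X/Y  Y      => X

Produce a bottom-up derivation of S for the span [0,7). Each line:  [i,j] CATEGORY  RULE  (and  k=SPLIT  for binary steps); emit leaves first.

[0,7] S   >
  [0,4] S/(NP/N)   >
    [0,1] "clearly" : (S/(NP/N))/N
    [1,4] N   <
      [1,2] "chased" : NP
      [2,4] N\NP   >
        [2,3] "slowly" : (N\NP)/(N/NP)
        [3,4] "near" : N/NP
  [4,7] NP/N   >
    [4,5] "bone" : (NP/N)/PP
    [5,7] PP   >
      [5,6] "in" : PP/(PP/NP)
      [6,7] "park" : PP/NP

[0,1] (S/(NP/N))/N  lex  "clearly"
[1,2] NP  lex  "chased"
[2,3] (N\NP)/(N/NP)  lex  "slowly"
[3,4] N/NP  lex  "near"
[2,4] N\NP  >  k=3
[1,4] N  <  k=2
[0,4] S/(NP/N)  >  k=1
[4,5] (NP/N)/PP  lex  "bone"
[5,6] PP/(PP/NP)  lex  "in"
[6,7] PP/NP  lex  "park"
[5,7] PP  >  k=6
[4,7] NP/N  >  k=5
[0,7] S  >  k=4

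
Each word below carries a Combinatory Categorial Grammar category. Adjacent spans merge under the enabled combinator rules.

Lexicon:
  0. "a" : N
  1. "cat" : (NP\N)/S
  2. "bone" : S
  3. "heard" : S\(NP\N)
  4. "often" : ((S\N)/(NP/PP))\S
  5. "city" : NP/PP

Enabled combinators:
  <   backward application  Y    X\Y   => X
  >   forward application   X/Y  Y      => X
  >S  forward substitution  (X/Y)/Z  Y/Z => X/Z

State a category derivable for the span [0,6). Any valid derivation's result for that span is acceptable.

[0,6] S   <
  [0,1] "a" : N
  [1,6] S\N   >
    [1,5] (S\N)/(NP/PP)   <
      [1,4] S   <
        [1,3] NP\N   >
          [1,2] "cat" : (NP\N)/S
          [2,3] "bone" : S
        [3,4] "heard" : S\(NP\N)
      [4,5] "often" : ((S\N)/(NP/PP))\S
    [5,6] "city" : NP/PP

S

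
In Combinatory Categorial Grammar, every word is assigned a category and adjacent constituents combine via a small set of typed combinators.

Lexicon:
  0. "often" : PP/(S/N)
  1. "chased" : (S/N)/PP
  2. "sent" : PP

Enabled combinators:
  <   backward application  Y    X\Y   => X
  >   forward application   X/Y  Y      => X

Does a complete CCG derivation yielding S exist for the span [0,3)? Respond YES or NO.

NO

PP/(S/N) (S/N)/PP PP
CKY chart[0,3] = {PP}; S ∉ chart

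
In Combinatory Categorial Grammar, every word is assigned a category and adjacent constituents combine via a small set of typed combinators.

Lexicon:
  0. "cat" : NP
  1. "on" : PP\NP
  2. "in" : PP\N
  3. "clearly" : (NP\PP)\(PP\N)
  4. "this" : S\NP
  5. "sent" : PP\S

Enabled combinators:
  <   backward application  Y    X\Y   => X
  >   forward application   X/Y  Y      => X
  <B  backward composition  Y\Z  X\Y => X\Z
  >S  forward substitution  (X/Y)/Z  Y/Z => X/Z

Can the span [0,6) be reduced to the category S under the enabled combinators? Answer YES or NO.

NP PP\NP PP\N (NP\PP)\(PP\N) S\NP PP\S
CKY chart[0,6] = {PP}; S ∉ chart

NO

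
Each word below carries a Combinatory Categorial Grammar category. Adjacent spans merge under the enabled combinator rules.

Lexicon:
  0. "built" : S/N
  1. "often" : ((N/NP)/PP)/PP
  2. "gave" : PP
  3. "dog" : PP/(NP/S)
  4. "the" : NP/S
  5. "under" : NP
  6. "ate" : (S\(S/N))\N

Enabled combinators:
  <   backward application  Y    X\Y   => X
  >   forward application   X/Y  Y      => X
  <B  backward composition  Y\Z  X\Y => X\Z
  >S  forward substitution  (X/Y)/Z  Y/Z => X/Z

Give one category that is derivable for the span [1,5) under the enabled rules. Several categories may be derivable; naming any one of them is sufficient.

N/NP

[0,7] S   <
  [0,1] "built" : S/N
  [1,7] S\(S/N)   <
    [1,6] N   >
      [1,5] N/NP   >
        [1,3] (N/NP)/PP   >
          [1,2] "often" : ((N/NP)/PP)/PP
          [2,3] "gave" : PP
        [3,5] PP   >
          [3,4] "dog" : PP/(NP/S)
          [4,5] "the" : NP/S
      [5,6] "under" : NP
    [6,7] "ate" : (S\(S/N))\N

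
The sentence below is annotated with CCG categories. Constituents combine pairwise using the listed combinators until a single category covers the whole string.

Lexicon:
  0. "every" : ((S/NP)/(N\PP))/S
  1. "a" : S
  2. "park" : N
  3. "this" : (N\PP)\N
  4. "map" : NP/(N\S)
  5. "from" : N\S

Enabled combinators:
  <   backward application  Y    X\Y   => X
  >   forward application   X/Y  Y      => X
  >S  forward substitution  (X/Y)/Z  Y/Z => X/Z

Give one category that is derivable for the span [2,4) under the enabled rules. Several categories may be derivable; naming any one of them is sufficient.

N\PP

[0,6] S   >
  [0,4] S/NP   >
    [0,2] (S/NP)/(N\PP)   >
      [0,1] "every" : ((S/NP)/(N\PP))/S
      [1,2] "a" : S
    [2,4] N\PP   <
      [2,3] "park" : N
      [3,4] "this" : (N\PP)\N
  [4,6] NP   >
    [4,5] "map" : NP/(N\S)
    [5,6] "from" : N\S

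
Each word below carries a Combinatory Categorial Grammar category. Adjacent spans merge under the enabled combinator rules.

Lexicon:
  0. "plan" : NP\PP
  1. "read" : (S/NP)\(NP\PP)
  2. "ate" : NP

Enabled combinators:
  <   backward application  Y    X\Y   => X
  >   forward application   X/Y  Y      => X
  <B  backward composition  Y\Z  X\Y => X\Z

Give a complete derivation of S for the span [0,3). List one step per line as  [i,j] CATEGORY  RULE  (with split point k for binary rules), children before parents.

[0,3] S   >
  [0,2] S/NP   <
    [0,1] "plan" : NP\PP
    [1,2] "read" : (S/NP)\(NP\PP)
  [2,3] "ate" : NP

[0,1] NP\PP  lex  "plan"
[1,2] (S/NP)\(NP\PP)  lex  "read"
[0,2] S/NP  <  k=1
[2,3] NP  lex  "ate"
[0,3] S  >  k=2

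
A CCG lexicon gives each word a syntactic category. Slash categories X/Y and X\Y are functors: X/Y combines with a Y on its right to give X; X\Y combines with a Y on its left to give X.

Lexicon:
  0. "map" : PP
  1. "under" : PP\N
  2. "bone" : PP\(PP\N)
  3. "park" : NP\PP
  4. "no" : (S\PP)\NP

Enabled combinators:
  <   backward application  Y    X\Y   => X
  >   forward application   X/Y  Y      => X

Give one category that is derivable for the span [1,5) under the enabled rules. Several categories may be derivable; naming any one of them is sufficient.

[0,5] S   <
  [0,1] "map" : PP
  [1,5] S\PP   <
    [1,4] NP   <
      [1,3] PP   <
        [1,2] "under" : PP\N
        [2,3] "bone" : PP\(PP\N)
      [3,4] "park" : NP\PP
    [4,5] "no" : (S\PP)\NP

S\PP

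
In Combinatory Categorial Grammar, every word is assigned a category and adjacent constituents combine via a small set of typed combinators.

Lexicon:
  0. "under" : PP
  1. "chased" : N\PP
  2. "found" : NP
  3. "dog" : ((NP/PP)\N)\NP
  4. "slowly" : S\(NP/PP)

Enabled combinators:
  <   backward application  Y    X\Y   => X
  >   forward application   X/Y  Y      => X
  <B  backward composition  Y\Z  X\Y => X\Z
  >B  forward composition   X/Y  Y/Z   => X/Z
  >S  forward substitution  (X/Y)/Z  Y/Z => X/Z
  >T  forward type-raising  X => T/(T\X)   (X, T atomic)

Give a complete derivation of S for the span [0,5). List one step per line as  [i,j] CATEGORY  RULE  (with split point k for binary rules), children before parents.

[0,1] PP  lex  "under"
[1,2] N\PP  lex  "chased"
[0,2] N  <  k=1
[2,3] NP  lex  "found"
[3,4] ((NP/PP)\N)\NP  lex  "dog"
[2,4] (NP/PP)\N  <  k=3
[0,4] NP/PP  <  k=2
[4,5] S\(NP/PP)  lex  "slowly"
[0,5] S  <  k=4

[0,5] S   <
  [0,4] NP/PP   <
    [0,2] N   <
      [0,1] "under" : PP
      [1,2] "chased" : N\PP
    [2,4] (NP/PP)\N   <
      [2,3] "found" : NP
      [3,4] "dog" : ((NP/PP)\N)\NP
  [4,5] "slowly" : S\(NP/PP)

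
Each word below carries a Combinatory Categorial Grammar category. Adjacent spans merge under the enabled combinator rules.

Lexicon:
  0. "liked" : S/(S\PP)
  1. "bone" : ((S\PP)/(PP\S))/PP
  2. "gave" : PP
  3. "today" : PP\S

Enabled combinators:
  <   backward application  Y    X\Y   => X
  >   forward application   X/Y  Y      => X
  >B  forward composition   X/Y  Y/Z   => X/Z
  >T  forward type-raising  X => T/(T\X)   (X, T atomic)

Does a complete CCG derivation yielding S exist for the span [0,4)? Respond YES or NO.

[0,4] S   >
  [0,1] "liked" : S/(S\PP)
  [1,4] S\PP   >
    [1,3] (S\PP)/(PP\S)   >
      [1,2] "bone" : ((S\PP)/(PP\S))/PP
      [2,3] "gave" : PP
    [3,4] "today" : PP\S

YES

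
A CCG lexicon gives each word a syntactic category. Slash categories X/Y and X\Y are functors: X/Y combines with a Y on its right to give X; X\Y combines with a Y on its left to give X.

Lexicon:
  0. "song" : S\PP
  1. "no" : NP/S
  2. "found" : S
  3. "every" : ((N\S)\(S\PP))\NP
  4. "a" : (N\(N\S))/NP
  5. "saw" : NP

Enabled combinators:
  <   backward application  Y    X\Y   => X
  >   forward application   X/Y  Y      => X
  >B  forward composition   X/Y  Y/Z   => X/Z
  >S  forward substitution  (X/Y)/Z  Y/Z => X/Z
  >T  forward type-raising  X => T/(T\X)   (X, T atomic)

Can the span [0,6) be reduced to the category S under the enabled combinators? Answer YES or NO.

NO

S\PP NP/S S ((N\S)\(S\PP))\NP (N\(N\S))/NP NP
CKY chart[0,6] = {N, N/(N\N), NP/(NP\N), PP/(PP\N), S/(S\N)}; S ∉ chart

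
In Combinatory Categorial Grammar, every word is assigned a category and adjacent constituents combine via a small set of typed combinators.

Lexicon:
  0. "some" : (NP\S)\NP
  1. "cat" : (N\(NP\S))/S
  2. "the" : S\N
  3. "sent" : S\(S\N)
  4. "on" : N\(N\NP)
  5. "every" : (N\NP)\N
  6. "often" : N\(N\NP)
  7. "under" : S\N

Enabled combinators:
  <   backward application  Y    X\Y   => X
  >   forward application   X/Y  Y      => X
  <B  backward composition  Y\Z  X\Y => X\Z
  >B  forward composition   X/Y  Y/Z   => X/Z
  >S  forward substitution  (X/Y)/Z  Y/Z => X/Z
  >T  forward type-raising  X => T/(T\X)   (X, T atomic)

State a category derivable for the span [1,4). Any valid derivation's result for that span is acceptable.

[0,8] S   <
  [0,7] N   <
    [0,6] N\NP   <
      [0,5] N   <
        [0,4] N\NP   <B
          [0,1] "some" : (NP\S)\NP
          [1,4] N\(NP\S)   >
            [1,2] "cat" : (N\(NP\S))/S
            [2,4] S   <
              [2,3] "the" : S\N
              [3,4] "sent" : S\(S\N)
        [4,5] "on" : N\(N\NP)
      [5,6] "every" : (N\NP)\N
    [6,7] "often" : N\(N\NP)
  [7,8] "under" : S\N

N\(NP\S)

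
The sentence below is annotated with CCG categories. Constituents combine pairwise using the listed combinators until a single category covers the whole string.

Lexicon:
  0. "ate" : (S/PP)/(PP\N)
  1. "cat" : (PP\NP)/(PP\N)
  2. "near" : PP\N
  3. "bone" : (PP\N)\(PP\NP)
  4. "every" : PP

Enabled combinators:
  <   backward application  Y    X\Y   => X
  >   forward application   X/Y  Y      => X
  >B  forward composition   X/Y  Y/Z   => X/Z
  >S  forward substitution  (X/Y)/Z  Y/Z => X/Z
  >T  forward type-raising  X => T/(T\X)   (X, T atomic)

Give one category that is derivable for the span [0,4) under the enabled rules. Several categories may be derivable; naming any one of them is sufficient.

S/PP

[0,5] S   >
  [0,4] S/PP   >
    [0,1] "ate" : (S/PP)/(PP\N)
    [1,4] PP\N   <
      [1,3] PP\NP   >
        [1,2] "cat" : (PP\NP)/(PP\N)
        [2,3] "near" : PP\N
      [3,4] "bone" : (PP\N)\(PP\NP)
  [4,5] "every" : PP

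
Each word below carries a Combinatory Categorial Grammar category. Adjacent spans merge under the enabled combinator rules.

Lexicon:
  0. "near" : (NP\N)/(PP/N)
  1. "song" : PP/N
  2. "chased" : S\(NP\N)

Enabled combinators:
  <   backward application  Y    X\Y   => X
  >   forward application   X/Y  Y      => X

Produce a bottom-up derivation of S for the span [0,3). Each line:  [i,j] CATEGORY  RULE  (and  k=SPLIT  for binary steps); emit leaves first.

[0,3] S   <
  [0,2] NP\N   >
    [0,1] "near" : (NP\N)/(PP/N)
    [1,2] "song" : PP/N
  [2,3] "chased" : S\(NP\N)

[0,1] (NP\N)/(PP/N)  lex  "near"
[1,2] PP/N  lex  "song"
[0,2] NP\N  >  k=1
[2,3] S\(NP\N)  lex  "chased"
[0,3] S  <  k=2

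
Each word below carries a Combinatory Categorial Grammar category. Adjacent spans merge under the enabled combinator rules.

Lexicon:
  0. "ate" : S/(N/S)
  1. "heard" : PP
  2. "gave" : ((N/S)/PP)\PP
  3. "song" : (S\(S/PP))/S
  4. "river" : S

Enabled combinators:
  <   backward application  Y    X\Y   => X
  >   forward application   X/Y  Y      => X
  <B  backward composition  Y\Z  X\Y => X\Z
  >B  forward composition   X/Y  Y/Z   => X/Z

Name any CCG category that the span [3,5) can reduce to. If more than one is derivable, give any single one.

S\(S/PP)

[0,5] S   <
  [0,3] S/PP   >B
    [0,1] "ate" : S/(N/S)
    [1,3] (N/S)/PP   <
      [1,2] "heard" : PP
      [2,3] "gave" : ((N/S)/PP)\PP
  [3,5] S\(S/PP)   >
    [3,4] "song" : (S\(S/PP))/S
    [4,5] "river" : S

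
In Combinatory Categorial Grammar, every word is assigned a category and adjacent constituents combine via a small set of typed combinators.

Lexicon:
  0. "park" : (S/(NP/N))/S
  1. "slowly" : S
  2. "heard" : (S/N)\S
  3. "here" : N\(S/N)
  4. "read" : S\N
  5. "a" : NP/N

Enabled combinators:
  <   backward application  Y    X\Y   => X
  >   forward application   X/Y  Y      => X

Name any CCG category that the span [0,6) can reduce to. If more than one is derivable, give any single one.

S

[0,6] S   >
  [0,5] S/(NP/N)   >
    [0,1] "park" : (S/(NP/N))/S
    [1,5] S   <
      [1,4] N   <
        [1,3] S/N   <
          [1,2] "slowly" : S
          [2,3] "heard" : (S/N)\S
        [3,4] "here" : N\(S/N)
      [4,5] "read" : S\N
  [5,6] "a" : NP/N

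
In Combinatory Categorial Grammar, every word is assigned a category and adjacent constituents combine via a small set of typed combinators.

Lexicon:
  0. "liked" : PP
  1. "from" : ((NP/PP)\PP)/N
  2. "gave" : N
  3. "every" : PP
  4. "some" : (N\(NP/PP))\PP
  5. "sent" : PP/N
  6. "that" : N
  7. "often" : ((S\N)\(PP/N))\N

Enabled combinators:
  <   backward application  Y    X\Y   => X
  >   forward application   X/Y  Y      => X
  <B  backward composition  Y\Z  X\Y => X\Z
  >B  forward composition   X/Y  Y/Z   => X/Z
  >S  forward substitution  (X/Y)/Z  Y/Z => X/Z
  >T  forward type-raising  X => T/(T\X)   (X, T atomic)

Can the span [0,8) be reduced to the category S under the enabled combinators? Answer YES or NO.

[0,8] S   >
  [0,1] S/(S\PP)   >T
    [0,1] "liked" : PP
  [1,8] S\PP   <B
    [1,5] N\PP   <B
      [1,3] (NP/PP)\PP   >
        [1,2] "from" : ((NP/PP)\PP)/N
        [2,3] "gave" : N
      [3,5] N\(NP/PP)   <
        [3,4] "every" : PP
        [4,5] "some" : (N\(NP/PP))\PP
    [5,8] S\N   <
      [5,6] "sent" : PP/N
      [6,8] (S\N)\(PP/N)   <
        [6,7] "that" : N
        [7,8] "often" : ((S\N)\(PP/N))\N

YES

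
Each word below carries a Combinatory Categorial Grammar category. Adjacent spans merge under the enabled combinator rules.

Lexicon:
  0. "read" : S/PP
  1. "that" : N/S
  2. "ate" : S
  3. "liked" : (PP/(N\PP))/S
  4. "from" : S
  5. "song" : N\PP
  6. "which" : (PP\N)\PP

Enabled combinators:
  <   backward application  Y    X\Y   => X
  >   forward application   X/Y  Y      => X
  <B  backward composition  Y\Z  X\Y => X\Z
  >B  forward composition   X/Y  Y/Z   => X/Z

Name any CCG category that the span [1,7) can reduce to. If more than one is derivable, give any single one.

[0,7] S   >
  [0,1] "read" : S/PP
  [1,7] PP   <
    [1,3] N   >
      [1,2] "that" : N/S
      [2,3] "ate" : S
    [3,7] PP\N   <
      [3,6] PP   >
        [3,5] PP/(N\PP)   >
          [3,4] "liked" : (PP/(N\PP))/S
          [4,5] "from" : S
        [5,6] "song" : N\PP
      [6,7] "which" : (PP\N)\PP

PP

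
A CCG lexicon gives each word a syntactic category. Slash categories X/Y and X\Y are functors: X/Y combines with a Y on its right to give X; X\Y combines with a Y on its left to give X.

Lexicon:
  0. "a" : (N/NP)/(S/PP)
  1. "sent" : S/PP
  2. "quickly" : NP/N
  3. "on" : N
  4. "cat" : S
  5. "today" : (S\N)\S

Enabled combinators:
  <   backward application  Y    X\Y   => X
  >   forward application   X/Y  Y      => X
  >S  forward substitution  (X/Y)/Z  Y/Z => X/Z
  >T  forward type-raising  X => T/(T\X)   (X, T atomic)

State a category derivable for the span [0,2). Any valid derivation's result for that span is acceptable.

N/NP

[0,6] S   <
  [0,4] N   >
    [0,2] N/NP   >
      [0,1] "a" : (N/NP)/(S/PP)
      [1,2] "sent" : S/PP
    [2,4] NP   >
      [2,3] "quickly" : NP/N
      [3,4] "on" : N
  [4,6] S\N   <
    [4,5] "cat" : S
    [5,6] "today" : (S\N)\S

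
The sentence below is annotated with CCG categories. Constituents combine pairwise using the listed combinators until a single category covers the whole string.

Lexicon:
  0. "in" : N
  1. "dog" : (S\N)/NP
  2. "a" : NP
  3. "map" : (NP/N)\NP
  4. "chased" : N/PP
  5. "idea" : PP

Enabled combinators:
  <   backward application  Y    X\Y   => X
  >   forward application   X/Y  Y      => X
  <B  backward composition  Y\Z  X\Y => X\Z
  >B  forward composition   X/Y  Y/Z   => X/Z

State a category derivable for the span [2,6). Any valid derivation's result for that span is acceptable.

[0,6] S   <
  [0,1] "in" : N
  [1,6] S\N   >
    [1,2] "dog" : (S\N)/NP
    [2,6] NP   >
      [2,5] NP/PP   >B
        [2,4] NP/N   <
          [2,3] "a" : NP
          [3,4] "map" : (NP/N)\NP
        [4,5] "chased" : N/PP
      [5,6] "idea" : PP

NP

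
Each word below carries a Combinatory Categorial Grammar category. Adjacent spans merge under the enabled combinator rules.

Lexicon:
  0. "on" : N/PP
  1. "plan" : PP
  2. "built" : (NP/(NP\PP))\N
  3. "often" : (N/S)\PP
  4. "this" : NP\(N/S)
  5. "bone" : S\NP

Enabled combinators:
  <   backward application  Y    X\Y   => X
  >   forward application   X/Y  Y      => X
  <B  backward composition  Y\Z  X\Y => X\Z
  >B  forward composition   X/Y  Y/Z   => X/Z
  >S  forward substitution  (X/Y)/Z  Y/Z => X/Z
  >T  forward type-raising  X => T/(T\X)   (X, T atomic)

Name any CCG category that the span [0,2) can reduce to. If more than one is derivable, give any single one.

N

[0,6] S   <
  [0,5] NP   >
    [0,3] NP/(NP\PP)   <
      [0,2] N   >
        [0,1] "on" : N/PP
        [1,2] "plan" : PP
      [2,3] "built" : (NP/(NP\PP))\N
    [3,5] NP\PP   <B
      [3,4] "often" : (N/S)\PP
      [4,5] "this" : NP\(N/S)
  [5,6] "bone" : S\NP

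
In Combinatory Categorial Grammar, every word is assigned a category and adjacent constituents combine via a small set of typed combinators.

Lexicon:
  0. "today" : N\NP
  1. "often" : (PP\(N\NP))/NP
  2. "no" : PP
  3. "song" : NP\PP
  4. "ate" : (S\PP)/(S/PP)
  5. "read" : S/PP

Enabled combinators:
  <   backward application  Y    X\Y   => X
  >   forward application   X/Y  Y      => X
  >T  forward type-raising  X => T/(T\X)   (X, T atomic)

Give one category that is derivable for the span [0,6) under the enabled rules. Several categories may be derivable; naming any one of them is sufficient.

[0,6] S   <
  [0,4] PP   <
    [0,1] "today" : N\NP
    [1,4] PP\(N\NP)   >
      [1,2] "often" : (PP\(N\NP))/NP
      [2,4] NP   <
        [2,3] "no" : PP
        [3,4] "song" : NP\PP
  [4,6] S\PP   >
    [4,5] "ate" : (S\PP)/(S/PP)
    [5,6] "read" : S/PP

S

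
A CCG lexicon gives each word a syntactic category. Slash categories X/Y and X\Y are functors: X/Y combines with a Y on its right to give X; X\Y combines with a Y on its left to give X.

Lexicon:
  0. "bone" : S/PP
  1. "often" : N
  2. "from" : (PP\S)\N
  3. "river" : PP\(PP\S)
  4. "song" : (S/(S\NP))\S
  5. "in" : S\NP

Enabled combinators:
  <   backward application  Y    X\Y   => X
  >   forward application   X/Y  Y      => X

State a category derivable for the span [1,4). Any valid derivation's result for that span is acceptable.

PP

[0,6] S   >
  [0,5] S/(S\NP)   <
    [0,4] S   >
      [0,1] "bone" : S/PP
      [1,4] PP   <
        [1,3] PP\S   <
          [1,2] "often" : N
          [2,3] "from" : (PP\S)\N
        [3,4] "river" : PP\(PP\S)
    [4,5] "song" : (S/(S\NP))\S
  [5,6] "in" : S\NP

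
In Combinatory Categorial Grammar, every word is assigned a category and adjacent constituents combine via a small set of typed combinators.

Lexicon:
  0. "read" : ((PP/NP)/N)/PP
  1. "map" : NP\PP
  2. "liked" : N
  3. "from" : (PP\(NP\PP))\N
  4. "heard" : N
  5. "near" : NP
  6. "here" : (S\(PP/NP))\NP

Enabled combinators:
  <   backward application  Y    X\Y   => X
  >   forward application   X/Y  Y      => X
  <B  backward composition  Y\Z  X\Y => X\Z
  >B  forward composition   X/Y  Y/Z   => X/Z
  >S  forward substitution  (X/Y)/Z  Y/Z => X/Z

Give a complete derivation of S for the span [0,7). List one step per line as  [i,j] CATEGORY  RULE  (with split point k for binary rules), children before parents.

[0,7] S   <
  [0,5] PP/NP   >
    [0,4] (PP/NP)/N   >
      [0,1] "read" : ((PP/NP)/N)/PP
      [1,4] PP   <
        [1,2] "map" : NP\PP
        [2,4] PP\(NP\PP)   <
          [2,3] "liked" : N
          [3,4] "from" : (PP\(NP\PP))\N
    [4,5] "heard" : N
  [5,7] S\(PP/NP)   <
    [5,6] "near" : NP
    [6,7] "here" : (S\(PP/NP))\NP

[0,1] ((PP/NP)/N)/PP  lex  "read"
[1,2] NP\PP  lex  "map"
[2,3] N  lex  "liked"
[3,4] (PP\(NP\PP))\N  lex  "from"
[2,4] PP\(NP\PP)  <  k=3
[1,4] PP  <  k=2
[0,4] (PP/NP)/N  >  k=1
[4,5] N  lex  "heard"
[0,5] PP/NP  >  k=4
[5,6] NP  lex  "near"
[6,7] (S\(PP/NP))\NP  lex  "here"
[5,7] S\(PP/NP)  <  k=6
[0,7] S  <  k=5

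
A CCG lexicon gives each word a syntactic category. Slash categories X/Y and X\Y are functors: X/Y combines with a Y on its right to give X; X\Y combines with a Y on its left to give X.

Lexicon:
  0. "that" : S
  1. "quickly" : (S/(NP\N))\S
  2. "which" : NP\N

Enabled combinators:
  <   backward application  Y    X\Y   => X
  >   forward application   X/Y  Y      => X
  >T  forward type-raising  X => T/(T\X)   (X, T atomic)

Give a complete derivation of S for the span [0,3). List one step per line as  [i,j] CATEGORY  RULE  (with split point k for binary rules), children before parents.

[0,1] S  lex  "that"
[1,2] (S/(NP\N))\S  lex  "quickly"
[0,2] S/(NP\N)  <  k=1
[2,3] NP\N  lex  "which"
[0,3] S  >  k=2

[0,3] S   >
  [0,2] S/(NP\N)   <
    [0,1] "that" : S
    [1,2] "quickly" : (S/(NP\N))\S
  [2,3] "which" : NP\N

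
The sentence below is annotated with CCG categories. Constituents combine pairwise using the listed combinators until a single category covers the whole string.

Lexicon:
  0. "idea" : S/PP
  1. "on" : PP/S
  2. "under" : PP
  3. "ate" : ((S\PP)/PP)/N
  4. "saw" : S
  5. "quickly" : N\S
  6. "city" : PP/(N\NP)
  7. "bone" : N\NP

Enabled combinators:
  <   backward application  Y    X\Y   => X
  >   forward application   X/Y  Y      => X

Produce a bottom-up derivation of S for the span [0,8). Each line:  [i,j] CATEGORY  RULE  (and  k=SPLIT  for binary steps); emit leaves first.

[0,8] S   >
  [0,1] "idea" : S/PP
  [1,8] PP   >
    [1,2] "on" : PP/S
    [2,8] S   <
      [2,3] "under" : PP
      [3,8] S\PP   >
        [3,6] (S\PP)/PP   >
          [3,4] "ate" : ((S\PP)/PP)/N
          [4,6] N   <
            [4,5] "saw" : S
            [5,6] "quickly" : N\S
        [6,8] PP   >
          [6,7] "city" : PP/(N\NP)
          [7,8] "bone" : N\NP

[0,1] S/PP  lex  "idea"
[1,2] PP/S  lex  "on"
[2,3] PP  lex  "under"
[3,4] ((S\PP)/PP)/N  lex  "ate"
[4,5] S  lex  "saw"
[5,6] N\S  lex  "quickly"
[4,6] N  <  k=5
[3,6] (S\PP)/PP  >  k=4
[6,7] PP/(N\NP)  lex  "city"
[7,8] N\NP  lex  "bone"
[6,8] PP  >  k=7
[3,8] S\PP  >  k=6
[2,8] S  <  k=3
[1,8] PP  >  k=2
[0,8] S  >  k=1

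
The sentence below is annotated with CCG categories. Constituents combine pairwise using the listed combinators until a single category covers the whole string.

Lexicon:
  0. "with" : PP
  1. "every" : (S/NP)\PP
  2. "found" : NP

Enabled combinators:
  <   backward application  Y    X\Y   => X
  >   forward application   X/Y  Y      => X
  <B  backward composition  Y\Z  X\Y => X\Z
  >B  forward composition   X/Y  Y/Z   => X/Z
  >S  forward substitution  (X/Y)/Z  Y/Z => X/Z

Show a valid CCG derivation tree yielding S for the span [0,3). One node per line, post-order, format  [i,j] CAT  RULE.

[0,3] S   >
  [0,2] S/NP   <
    [0,1] "with" : PP
    [1,2] "every" : (S/NP)\PP
  [2,3] "found" : NP

[0,1] PP  lex  "with"
[1,2] (S/NP)\PP  lex  "every"
[0,2] S/NP  <  k=1
[2,3] NP  lex  "found"
[0,3] S  >  k=2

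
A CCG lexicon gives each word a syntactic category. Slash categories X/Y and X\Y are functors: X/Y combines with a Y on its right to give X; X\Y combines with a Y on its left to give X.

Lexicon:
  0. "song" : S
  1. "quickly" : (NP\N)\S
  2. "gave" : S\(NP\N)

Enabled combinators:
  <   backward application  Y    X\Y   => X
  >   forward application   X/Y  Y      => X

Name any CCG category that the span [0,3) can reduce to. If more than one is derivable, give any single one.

[0,3] S   <
  [0,2] NP\N   <
    [0,1] "song" : S
    [1,2] "quickly" : (NP\N)\S
  [2,3] "gave" : S\(NP\N)

S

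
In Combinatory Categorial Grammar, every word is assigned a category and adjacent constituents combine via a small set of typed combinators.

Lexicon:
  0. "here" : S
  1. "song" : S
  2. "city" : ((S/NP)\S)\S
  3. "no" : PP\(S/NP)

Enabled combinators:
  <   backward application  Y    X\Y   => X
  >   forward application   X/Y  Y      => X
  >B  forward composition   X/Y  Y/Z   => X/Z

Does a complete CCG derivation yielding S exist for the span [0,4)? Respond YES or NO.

NO

S S ((S/NP)\S)\S PP\(S/NP)
CKY chart[0,4] = {PP}; S ∉ chart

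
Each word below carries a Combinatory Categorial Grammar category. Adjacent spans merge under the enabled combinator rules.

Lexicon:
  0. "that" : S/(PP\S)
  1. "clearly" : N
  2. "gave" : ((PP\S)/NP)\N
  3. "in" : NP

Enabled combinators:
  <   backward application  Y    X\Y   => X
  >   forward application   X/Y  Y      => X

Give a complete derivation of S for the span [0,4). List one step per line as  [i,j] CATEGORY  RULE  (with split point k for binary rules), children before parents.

[0,1] S/(PP\S)  lex  "that"
[1,2] N  lex  "clearly"
[2,3] ((PP\S)/NP)\N  lex  "gave"
[1,3] (PP\S)/NP  <  k=2
[3,4] NP  lex  "in"
[1,4] PP\S  >  k=3
[0,4] S  >  k=1

[0,4] S   >
  [0,1] "that" : S/(PP\S)
  [1,4] PP\S   >
    [1,3] (PP\S)/NP   <
      [1,2] "clearly" : N
      [2,3] "gave" : ((PP\S)/NP)\N
    [3,4] "in" : NP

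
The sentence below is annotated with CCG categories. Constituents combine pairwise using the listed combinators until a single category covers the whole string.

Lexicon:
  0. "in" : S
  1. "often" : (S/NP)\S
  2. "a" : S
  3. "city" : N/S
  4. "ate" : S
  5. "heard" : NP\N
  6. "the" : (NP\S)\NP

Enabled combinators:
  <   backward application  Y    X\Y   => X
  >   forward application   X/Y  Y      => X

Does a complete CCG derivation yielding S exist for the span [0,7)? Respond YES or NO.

YES

[0,7] S   >
  [0,2] S/NP   <
    [0,1] "in" : S
    [1,2] "often" : (S/NP)\S
  [2,7] NP   <
    [2,3] "a" : S
    [3,7] NP\S   <
      [3,6] NP   <
        [3,5] N   >
          [3,4] "city" : N/S
          [4,5] "ate" : S
        [5,6] "heard" : NP\N
      [6,7] "the" : (NP\S)\NP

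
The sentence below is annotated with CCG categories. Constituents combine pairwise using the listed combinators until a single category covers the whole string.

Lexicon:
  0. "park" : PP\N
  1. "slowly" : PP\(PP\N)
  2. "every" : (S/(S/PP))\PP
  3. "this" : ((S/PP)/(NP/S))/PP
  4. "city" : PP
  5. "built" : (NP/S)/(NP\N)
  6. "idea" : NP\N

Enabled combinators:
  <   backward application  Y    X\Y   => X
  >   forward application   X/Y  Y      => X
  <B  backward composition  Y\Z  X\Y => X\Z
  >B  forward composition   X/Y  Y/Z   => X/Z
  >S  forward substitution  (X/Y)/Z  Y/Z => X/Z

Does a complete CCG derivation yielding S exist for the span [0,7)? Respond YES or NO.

[0,7] S   >
  [0,3] S/(S/PP)   <
    [0,2] PP   <
      [0,1] "park" : PP\N
      [1,2] "slowly" : PP\(PP\N)
    [2,3] "every" : (S/(S/PP))\PP
  [3,7] S/PP   >
    [3,5] (S/PP)/(NP/S)   >
      [3,4] "this" : ((S/PP)/(NP/S))/PP
      [4,5] "city" : PP
    [5,7] NP/S   >
      [5,6] "built" : (NP/S)/(NP\N)
      [6,7] "idea" : NP\N

YES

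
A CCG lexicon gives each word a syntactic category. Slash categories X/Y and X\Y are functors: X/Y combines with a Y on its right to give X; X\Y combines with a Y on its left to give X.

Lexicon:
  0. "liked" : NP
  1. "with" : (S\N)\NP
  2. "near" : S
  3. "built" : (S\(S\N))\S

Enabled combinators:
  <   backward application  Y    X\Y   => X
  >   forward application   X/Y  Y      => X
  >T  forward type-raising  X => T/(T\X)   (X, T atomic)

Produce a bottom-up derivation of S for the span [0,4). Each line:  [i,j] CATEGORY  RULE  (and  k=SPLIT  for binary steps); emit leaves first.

[0,1] NP  lex  "liked"
[1,2] (S\N)\NP  lex  "with"
[0,2] S\N  <  k=1
[2,3] S  lex  "near"
[3,4] (S\(S\N))\S  lex  "built"
[2,4] S\(S\N)  <  k=3
[0,4] S  <  k=2

[0,4] S   <
  [0,2] S\N   <
    [0,1] "liked" : NP
    [1,2] "with" : (S\N)\NP
  [2,4] S\(S\N)   <
    [2,3] "near" : S
    [3,4] "built" : (S\(S\N))\S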